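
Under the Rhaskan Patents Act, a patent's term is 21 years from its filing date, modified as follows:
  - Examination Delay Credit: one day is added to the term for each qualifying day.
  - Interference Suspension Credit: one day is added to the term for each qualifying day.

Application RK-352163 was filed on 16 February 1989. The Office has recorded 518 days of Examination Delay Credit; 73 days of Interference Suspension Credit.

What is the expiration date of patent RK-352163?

Base term: filing date + 21 years → 16 February 2010.
Examination Delay Credit: +518 days → 19 July 2011.
Interference Suspension Credit: +73 days → 30 September 2011.

September 30, 2011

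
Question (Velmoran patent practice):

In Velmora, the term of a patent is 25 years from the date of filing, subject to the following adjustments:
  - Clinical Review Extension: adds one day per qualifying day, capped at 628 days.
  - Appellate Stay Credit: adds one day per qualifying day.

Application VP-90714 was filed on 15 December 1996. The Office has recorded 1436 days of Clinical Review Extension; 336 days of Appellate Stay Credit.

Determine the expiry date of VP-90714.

2024-08-05

Base term: filing date + 25 years → 15 December 2021.
Clinical Review Extension: 1436 days claimed exceeds the 628-day cap, so +628 days → 4 September 2023.
Appellate Stay Credit: +336 days → 5 August 2024.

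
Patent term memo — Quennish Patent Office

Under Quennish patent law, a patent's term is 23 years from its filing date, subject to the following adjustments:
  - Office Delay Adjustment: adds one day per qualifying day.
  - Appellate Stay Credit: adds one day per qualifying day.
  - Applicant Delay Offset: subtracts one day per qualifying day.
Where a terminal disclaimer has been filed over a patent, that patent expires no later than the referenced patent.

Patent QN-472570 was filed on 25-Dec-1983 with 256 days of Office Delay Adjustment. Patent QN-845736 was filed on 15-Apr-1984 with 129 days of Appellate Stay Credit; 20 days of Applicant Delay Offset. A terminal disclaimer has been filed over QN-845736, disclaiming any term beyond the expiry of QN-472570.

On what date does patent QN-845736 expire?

Natural term of QN-845736:
  Base: filing + 23 years → 15 April 2007.
  Appellate Stay Credit: +129 days → 22 August 2007.
  Applicant Delay Offset: −20 days → 2 August 2007.
Expiry of referenced patent QN-472570:
  Base: filing + 23 years → 25 December 2006.
  Office Delay Adjustment: +256 days → 7 September 2007.
Terminal disclaimer: QN-845736 expires on the earlier of 2 August 2007 and 7 September 2007.

August 2, 2007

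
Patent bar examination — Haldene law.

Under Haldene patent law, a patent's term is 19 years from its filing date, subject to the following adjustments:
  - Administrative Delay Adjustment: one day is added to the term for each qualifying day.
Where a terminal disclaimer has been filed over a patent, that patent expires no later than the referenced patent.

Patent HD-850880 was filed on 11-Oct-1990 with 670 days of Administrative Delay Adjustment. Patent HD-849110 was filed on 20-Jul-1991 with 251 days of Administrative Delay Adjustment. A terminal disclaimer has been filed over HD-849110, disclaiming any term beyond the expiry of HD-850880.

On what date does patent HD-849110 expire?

Natural term of HD-849110:
  Base: filing + 19 years → 20 July 2010.
  Administrative Delay Adjustment: +251 days → 28 March 2011.
Expiry of referenced patent HD-850880:
  Base: filing + 19 years → 11 October 2009.
  Administrative Delay Adjustment: +670 days → 12 August 2011.
Terminal disclaimer: HD-849110 expires on the earlier of 28 March 2011 and 12 August 2011.

March 28, 2011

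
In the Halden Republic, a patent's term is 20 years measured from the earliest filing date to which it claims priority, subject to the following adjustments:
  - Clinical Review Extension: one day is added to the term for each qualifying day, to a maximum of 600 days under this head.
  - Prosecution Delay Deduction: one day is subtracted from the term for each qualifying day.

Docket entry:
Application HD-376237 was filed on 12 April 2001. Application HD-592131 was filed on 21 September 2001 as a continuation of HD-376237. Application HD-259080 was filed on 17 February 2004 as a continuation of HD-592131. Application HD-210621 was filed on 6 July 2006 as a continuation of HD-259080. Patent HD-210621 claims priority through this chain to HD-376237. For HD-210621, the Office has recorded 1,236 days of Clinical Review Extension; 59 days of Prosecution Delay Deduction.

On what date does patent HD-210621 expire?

Earliest priority filing: 12 April 2001.
Base term: 12 April 2001 + 20 years → 12 April 2021.
Clinical Review Extension: 1236 days claimed exceeds the 600-day cap, so +600 days → 3 December 2022.
Prosecution Delay Deduction: −59 days → 5 October 2022.

2022-10-05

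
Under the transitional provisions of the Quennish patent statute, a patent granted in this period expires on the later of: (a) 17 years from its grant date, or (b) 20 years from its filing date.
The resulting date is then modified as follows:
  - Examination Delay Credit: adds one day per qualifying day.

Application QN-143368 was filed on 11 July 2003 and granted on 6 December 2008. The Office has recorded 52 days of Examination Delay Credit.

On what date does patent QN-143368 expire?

2026-01-27

(a) grant + 17 years → 6 December 2025.
(b) filing + 20 years → 11 July 2023.
Later of the two: 6 December 2025.
Examination Delay Credit: +52 days → 27 January 2026.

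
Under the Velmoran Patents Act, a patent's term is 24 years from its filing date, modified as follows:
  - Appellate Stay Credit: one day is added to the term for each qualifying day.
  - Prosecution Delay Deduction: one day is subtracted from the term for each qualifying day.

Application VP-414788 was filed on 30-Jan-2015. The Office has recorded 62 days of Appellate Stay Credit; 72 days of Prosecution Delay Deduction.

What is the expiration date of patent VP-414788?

Base term: filing date + 24 years → 30 January 2039.
Appellate Stay Credit: +62 days → 2 April 2039.
Prosecution Delay Deduction: −72 days → 20 January 2039.

2039-01-20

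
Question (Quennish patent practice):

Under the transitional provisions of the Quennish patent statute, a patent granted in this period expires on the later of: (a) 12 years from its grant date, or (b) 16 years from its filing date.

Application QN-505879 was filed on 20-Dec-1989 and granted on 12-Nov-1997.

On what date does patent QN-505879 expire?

2009-11-12

(a) grant + 12 years → 12 November 2009.
(b) filing + 16 years → 20 December 2005.
Later of the two: 12 November 2009.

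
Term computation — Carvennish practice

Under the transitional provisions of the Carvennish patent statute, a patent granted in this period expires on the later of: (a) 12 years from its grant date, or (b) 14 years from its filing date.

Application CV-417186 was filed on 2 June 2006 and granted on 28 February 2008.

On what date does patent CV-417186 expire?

(a) grant + 12 years → 28 February 2020.
(b) filing + 14 years → 2 June 2020.
Later of the two: 2 June 2020.

June 2, 2020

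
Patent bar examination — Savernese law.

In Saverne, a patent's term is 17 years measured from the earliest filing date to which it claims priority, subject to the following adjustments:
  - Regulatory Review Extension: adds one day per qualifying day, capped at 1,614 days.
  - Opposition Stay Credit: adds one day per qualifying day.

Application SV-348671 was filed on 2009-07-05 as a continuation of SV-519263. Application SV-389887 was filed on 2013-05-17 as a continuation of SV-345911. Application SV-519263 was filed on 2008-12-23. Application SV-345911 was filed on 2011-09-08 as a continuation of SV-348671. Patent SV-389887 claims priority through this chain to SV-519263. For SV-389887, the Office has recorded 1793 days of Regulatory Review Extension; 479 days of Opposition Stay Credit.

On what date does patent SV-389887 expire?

2031-09-16

Earliest priority filing: 23 December 2008.
Base term: 23 December 2008 + 17 years → 23 December 2025.
Regulatory Review Extension: 1793 days claimed exceeds the 1614-day cap, so +1614 days → 25 May 2030.
Opposition Stay Credit: +479 days → 16 September 2031.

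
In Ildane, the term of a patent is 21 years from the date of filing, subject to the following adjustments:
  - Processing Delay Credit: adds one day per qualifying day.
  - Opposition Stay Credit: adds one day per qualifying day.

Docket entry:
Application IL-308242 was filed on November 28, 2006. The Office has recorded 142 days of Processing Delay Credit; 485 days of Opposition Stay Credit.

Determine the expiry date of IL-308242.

2029-08-16

Base term: filing date + 21 years → 28 November 2027.
Processing Delay Credit: +142 days → 18 April 2028.
Opposition Stay Credit: +485 days → 16 August 2029.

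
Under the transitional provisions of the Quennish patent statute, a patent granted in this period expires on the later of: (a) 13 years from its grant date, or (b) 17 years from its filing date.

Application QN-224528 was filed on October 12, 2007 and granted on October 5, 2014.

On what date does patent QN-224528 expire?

October 5, 2027

(a) grant + 13 years → 5 October 2027.
(b) filing + 17 years → 12 October 2024.
Later of the two: 5 October 2027.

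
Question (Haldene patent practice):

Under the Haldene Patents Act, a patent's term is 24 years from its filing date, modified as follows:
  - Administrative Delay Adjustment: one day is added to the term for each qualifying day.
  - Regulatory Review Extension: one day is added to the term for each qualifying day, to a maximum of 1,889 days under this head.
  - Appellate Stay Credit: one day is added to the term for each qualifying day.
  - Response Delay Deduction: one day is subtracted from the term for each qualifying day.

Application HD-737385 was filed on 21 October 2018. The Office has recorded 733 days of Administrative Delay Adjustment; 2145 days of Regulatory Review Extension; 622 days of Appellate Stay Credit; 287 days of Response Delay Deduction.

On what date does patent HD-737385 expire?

November 25, 2050

Base term: filing date + 24 years → 21 October 2042.
Administrative Delay Adjustment: +733 days → 23 October 2044.
Regulatory Review Extension: 2145 days claimed exceeds the 1889-day cap, so +1889 days → 25 December 2049.
Appellate Stay Credit: +622 days → 8 September 2051.
Response Delay Deduction: −287 days → 25 November 2050.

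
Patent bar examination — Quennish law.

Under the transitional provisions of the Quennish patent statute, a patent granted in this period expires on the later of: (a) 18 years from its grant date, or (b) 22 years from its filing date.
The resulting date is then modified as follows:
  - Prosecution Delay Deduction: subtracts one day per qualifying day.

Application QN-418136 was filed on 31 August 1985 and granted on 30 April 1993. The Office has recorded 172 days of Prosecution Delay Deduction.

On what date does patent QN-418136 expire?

(a) grant + 18 years → 30 April 2011.
(b) filing + 22 years → 31 August 2007.
Later of the two: 30 April 2011.
Prosecution Delay Deduction: −172 days → 9 November 2010.

November 9, 2010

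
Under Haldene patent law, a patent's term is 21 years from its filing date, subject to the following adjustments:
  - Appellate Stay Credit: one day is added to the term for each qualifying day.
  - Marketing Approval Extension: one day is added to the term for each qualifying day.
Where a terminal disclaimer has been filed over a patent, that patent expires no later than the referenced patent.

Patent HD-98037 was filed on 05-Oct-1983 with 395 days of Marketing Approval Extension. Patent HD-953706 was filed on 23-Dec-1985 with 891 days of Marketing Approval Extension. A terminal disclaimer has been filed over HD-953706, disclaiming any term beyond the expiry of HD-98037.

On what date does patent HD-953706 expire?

Natural term of HD-953706:
  Base: filing + 21 years → 23 December 2006.
  Marketing Approval Extension: +891 days → 1 June 2009.
Expiry of referenced patent HD-98037:
  Base: filing + 21 years → 5 October 2004.
  Marketing Approval Extension: +395 days → 4 November 2005.
Terminal disclaimer: HD-953706 expires on the earlier of 1 June 2009 and 4 November 2005.

November 4, 2005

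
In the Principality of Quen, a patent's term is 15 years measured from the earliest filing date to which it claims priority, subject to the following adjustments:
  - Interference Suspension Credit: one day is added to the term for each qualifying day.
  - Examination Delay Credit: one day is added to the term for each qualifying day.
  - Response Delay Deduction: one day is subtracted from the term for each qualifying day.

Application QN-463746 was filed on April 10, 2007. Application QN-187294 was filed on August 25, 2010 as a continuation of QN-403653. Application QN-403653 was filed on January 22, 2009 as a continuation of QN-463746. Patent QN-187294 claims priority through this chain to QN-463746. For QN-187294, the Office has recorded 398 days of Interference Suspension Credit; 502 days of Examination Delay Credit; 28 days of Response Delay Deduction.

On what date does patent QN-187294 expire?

August 29, 2024

Earliest priority filing: 10 April 2007.
Base term: 10 April 2007 + 15 years → 10 April 2022.
Interference Suspension Credit: +398 days → 13 May 2023.
Examination Delay Credit: +502 days → 26 September 2024.
Response Delay Deduction: −28 days → 29 August 2024.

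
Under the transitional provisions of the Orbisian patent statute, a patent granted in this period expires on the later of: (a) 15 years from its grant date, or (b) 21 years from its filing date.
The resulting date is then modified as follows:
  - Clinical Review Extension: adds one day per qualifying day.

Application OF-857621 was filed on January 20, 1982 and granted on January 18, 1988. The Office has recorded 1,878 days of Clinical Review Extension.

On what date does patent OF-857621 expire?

March 12, 2008

(a) grant + 15 years → 18 January 2003.
(b) filing + 21 years → 20 January 2003.
Later of the two: 20 January 2003.
Clinical Review Extension: +1878 days → 12 March 2008.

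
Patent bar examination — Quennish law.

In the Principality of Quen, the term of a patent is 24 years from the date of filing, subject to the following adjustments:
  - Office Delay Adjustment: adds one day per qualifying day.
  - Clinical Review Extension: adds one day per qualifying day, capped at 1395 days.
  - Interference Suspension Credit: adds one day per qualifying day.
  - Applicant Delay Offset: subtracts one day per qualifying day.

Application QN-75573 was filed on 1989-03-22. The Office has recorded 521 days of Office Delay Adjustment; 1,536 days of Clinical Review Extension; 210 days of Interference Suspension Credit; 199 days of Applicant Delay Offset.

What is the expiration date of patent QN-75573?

Base term: filing date + 24 years → 22 March 2013.
Office Delay Adjustment: +521 days → 25 August 2014.
Clinical Review Extension: 1536 days claimed exceeds the 1395-day cap, so +1395 days → 20 June 2018.
Interference Suspension Credit: +210 days → 16 January 2019.
Applicant Delay Offset: −199 days → 1 July 2018.

July 1, 2018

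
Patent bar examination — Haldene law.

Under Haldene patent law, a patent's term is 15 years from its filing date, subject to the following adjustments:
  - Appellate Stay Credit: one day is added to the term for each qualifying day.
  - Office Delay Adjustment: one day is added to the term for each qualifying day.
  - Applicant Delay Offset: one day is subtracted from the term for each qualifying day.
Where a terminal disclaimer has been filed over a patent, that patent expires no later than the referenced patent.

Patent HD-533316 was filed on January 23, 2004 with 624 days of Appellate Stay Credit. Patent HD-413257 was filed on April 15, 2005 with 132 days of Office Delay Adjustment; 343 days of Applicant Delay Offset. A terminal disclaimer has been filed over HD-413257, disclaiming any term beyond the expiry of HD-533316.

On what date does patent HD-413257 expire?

September 17, 2019

Natural term of HD-413257:
  Base: filing + 15 years → 15 April 2020.
  Office Delay Adjustment: +132 days → 25 August 2020.
  Applicant Delay Offset: −343 days → 17 September 2019.
Expiry of referenced patent HD-533316:
  Base: filing + 15 years → 23 January 2019.
  Appellate Stay Credit: +624 days → 8 October 2020.
Terminal disclaimer: HD-413257 expires on the earlier of 17 September 2019 and 8 October 2020.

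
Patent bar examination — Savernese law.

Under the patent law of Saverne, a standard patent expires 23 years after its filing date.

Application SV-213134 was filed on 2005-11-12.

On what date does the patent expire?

Filing date + 23 years → 12 November 2028.

November 12, 2028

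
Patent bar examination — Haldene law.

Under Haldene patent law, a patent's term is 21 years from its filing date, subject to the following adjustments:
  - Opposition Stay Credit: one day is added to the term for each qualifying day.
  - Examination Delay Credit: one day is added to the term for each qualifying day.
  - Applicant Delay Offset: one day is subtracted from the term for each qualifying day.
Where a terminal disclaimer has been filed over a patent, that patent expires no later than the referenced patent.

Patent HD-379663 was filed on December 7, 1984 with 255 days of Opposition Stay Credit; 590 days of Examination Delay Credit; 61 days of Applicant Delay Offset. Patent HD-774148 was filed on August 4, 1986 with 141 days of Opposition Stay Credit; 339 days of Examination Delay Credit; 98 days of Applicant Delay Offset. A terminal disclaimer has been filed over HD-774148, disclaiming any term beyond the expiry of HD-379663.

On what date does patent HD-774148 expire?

Natural term of HD-774148:
  Base: filing + 21 years → 4 August 2007.
  Opposition Stay Credit: +141 days → 23 December 2007.
  Examination Delay Credit: +339 days → 26 November 2008.
  Applicant Delay Offset: −98 days → 20 August 2008.
Expiry of referenced patent HD-379663:
  Base: filing + 21 years → 7 December 2005.
  Opposition Stay Credit: +255 days → 19 August 2006.
  Examination Delay Credit: +590 days → 31 March 2008.
  Applicant Delay Offset: −61 days → 30 January 2008.
Terminal disclaimer: HD-774148 expires on the earlier of 20 August 2008 and 30 January 2008.

2008-01-30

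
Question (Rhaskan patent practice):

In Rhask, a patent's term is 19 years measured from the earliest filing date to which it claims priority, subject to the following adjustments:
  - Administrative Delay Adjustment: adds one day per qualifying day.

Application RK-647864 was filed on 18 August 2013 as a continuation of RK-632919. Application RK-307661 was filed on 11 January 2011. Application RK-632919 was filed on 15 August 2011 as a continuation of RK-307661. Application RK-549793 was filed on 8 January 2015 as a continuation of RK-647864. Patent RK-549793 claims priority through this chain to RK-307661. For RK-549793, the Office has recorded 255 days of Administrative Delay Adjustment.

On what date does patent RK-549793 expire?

September 23, 2030

Earliest priority filing: 11 January 2011.
Base term: 11 January 2011 + 19 years → 11 January 2030.
Administrative Delay Adjustment: +255 days → 23 September 2030.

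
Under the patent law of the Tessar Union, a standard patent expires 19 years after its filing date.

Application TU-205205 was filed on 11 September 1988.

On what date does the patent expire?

Filing date + 19 years → 11 September 2007.

2007-09-11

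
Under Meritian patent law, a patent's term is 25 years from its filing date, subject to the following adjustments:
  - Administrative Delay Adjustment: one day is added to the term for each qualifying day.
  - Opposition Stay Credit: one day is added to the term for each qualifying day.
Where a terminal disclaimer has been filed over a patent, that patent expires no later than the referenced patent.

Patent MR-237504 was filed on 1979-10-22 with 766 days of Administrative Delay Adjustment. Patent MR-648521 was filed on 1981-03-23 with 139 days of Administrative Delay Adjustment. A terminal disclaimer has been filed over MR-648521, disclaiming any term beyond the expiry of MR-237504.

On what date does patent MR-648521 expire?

2006-08-09

Natural term of MR-648521:
  Base: filing + 25 years → 23 March 2006.
  Administrative Delay Adjustment: +139 days → 9 August 2006.
Expiry of referenced patent MR-237504:
  Base: filing + 25 years → 22 October 2004.
  Administrative Delay Adjustment: +766 days → 27 November 2006.
Terminal disclaimer: MR-648521 expires on the earlier of 9 August 2006 and 27 November 2006.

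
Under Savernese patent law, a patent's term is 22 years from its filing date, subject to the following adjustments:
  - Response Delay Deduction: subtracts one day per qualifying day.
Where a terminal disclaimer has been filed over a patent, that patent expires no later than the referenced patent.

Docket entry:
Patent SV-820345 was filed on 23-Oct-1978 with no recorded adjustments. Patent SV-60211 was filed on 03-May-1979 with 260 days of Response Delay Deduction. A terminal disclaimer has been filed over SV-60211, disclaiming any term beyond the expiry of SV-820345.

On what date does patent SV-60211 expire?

Natural term of SV-60211:
  Base: filing + 22 years → 3 May 2001.
  Response Delay Deduction: −260 days → 16 August 2000.
Expiry of referenced patent SV-820345:
  Base: filing + 22 years → 23 October 2000.
Terminal disclaimer: SV-60211 expires on the earlier of 16 August 2000 and 23 October 2000.

August 16, 2000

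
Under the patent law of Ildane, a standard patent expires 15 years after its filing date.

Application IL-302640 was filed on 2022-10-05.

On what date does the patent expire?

Filing date + 15 years → 5 October 2037.

October 5, 2037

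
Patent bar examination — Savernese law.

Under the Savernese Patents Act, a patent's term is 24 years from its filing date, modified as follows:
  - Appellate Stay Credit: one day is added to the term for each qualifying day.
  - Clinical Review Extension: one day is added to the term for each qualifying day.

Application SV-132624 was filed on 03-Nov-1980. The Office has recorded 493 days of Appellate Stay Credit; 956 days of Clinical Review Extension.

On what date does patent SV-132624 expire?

Base term: filing date + 24 years → 3 November 2004.
Appellate Stay Credit: +493 days → 11 March 2006.
Clinical Review Extension: +956 days → 22 October 2008.

2008-10-22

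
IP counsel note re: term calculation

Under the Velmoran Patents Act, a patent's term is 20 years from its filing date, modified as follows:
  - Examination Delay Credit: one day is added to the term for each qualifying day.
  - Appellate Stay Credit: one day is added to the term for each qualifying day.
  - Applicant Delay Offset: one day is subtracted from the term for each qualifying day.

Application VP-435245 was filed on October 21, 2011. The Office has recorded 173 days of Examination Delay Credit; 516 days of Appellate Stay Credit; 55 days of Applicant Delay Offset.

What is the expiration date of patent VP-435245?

Base term: filing date + 20 years → 21 October 2031.
Examination Delay Credit: +173 days → 11 April 2032.
Appellate Stay Credit: +516 days → 9 September 2033.
Applicant Delay Offset: −55 days → 16 July 2033.

July 16, 2033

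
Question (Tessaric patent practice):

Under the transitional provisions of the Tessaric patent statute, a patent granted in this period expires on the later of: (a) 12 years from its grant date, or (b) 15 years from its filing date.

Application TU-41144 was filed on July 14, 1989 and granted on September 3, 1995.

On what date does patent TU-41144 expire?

2007-09-03

(a) grant + 12 years → 3 September 2007.
(b) filing + 15 years → 14 July 2004.
Later of the two: 3 September 2007.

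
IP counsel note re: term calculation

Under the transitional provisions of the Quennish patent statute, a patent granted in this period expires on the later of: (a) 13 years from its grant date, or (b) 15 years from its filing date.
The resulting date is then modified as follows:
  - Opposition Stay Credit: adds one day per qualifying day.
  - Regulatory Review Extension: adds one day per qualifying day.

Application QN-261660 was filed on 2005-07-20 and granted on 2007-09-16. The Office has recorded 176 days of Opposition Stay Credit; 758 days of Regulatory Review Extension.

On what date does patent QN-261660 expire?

April 8, 2023

(a) grant + 13 years → 16 September 2020.
(b) filing + 15 years → 20 July 2020.
Later of the two: 16 September 2020.
Opposition Stay Credit: +176 days → 11 March 2021.
Regulatory Review Extension: +758 days → 8 April 2023.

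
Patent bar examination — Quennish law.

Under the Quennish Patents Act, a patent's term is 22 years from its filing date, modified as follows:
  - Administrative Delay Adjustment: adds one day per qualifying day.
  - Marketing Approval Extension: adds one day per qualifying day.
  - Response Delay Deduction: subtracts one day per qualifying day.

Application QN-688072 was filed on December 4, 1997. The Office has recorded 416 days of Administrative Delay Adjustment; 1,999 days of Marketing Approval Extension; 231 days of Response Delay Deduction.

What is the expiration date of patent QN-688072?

Base term: filing date + 22 years → 4 December 2019.
Administrative Delay Adjustment: +416 days → 23 January 2021.
Marketing Approval Extension: +1999 days → 15 July 2026.
Response Delay Deduction: −231 days → 26 November 2025.

November 26, 2025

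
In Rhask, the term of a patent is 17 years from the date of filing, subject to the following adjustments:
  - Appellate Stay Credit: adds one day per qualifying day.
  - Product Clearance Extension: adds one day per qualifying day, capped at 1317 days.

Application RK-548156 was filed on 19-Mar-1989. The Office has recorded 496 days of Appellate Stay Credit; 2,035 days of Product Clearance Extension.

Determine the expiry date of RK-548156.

Base term: filing date + 17 years → 19 March 2006.
Appellate Stay Credit: +496 days → 28 July 2007.
Product Clearance Extension: 2035 days claimed exceeds the 1317-day cap, so +1317 days → 6 March 2011.

2011-03-06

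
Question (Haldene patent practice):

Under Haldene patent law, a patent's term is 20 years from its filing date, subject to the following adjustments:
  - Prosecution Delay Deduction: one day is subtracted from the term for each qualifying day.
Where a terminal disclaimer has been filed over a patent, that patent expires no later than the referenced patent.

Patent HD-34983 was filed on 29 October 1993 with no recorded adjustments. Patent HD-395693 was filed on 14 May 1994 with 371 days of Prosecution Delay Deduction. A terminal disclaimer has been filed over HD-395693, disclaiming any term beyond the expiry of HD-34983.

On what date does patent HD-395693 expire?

Natural term of HD-395693:
  Base: filing + 20 years → 14 May 2014.
  Prosecution Delay Deduction: −371 days → 8 May 2013.
Expiry of referenced patent HD-34983:
  Base: filing + 20 years → 29 October 2013.
Terminal disclaimer: HD-395693 expires on the earlier of 8 May 2013 and 29 October 2013.

May 8, 2013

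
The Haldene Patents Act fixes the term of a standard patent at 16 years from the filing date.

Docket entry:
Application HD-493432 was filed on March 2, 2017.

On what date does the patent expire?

Filing date + 16 years → 2 March 2033.

2033-03-02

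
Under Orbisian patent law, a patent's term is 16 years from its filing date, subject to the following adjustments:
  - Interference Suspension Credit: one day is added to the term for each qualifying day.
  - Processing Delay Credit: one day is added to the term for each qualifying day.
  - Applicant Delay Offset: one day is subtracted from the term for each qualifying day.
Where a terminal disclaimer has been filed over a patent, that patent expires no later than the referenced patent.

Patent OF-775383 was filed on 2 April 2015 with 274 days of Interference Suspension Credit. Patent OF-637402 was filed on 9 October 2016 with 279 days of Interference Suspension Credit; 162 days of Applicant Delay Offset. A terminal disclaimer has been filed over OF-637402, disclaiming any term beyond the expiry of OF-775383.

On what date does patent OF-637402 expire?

Natural term of OF-637402:
  Base: filing + 16 years → 9 October 2032.
  Interference Suspension Credit: +279 days → 15 July 2033.
  Applicant Delay Offset: −162 days → 3 February 2033.
Expiry of referenced patent OF-775383:
  Base: filing + 16 years → 2 April 2031.
  Interference Suspension Credit: +274 days → 1 January 2032.
Terminal disclaimer: OF-637402 expires on the earlier of 3 February 2033 and 1 January 2032.

January 1, 2032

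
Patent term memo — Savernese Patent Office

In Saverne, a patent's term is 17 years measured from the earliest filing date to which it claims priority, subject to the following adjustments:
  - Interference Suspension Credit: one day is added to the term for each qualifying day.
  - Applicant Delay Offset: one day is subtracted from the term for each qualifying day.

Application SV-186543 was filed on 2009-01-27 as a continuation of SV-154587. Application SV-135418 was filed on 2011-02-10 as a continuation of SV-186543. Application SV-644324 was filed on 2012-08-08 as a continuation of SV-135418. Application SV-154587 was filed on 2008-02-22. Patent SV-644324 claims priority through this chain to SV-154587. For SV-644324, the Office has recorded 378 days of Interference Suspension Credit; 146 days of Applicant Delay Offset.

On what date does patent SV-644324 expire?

2025-10-12

Earliest priority filing: 22 February 2008.
Base term: 22 February 2008 + 17 years → 22 February 2025.
Interference Suspension Credit: +378 days → 7 March 2026.
Applicant Delay Offset: −146 days → 12 October 2025.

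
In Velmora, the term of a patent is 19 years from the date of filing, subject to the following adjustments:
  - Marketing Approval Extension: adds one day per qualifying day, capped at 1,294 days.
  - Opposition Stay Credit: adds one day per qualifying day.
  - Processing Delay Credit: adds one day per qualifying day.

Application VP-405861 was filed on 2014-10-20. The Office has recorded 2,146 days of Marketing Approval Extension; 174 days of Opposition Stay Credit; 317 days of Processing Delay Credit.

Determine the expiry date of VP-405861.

Base term: filing date + 19 years → 20 October 2033.
Marketing Approval Extension: 2146 days claimed exceeds the 1294-day cap, so +1294 days → 6 May 2037.
Opposition Stay Credit: +174 days → 27 October 2037.
Processing Delay Credit: +317 days → 9 September 2038.

September 9, 2038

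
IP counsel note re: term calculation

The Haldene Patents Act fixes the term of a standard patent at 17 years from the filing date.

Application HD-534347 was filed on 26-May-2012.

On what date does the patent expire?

Filing date + 17 years → 26 May 2029.

2029-05-26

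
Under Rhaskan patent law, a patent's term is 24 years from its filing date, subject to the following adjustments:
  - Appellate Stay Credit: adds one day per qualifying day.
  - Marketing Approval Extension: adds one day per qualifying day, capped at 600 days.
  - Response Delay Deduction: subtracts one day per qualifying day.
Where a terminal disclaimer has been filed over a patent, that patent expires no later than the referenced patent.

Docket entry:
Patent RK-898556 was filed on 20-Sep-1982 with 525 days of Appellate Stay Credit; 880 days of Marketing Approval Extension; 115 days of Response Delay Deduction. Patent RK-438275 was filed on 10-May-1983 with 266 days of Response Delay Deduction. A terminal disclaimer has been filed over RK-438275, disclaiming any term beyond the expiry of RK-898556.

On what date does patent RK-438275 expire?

2006-08-17

Natural term of RK-438275:
  Base: filing + 24 years → 10 May 2007.
  Response Delay Deduction: −266 days → 17 August 2006.
Expiry of referenced patent RK-898556:
  Base: filing + 24 years → 20 September 2006.
  Appellate Stay Credit: +525 days → 27 February 2008.
  Marketing Approval Extension: 880 days claimed exceeds the 600-day cap, so +600 days → 19 October 2009.
  Response Delay Deduction: −115 days → 26 June 2009.
Terminal disclaimer: RK-438275 expires on the earlier of 17 August 2006 and 26 June 2009.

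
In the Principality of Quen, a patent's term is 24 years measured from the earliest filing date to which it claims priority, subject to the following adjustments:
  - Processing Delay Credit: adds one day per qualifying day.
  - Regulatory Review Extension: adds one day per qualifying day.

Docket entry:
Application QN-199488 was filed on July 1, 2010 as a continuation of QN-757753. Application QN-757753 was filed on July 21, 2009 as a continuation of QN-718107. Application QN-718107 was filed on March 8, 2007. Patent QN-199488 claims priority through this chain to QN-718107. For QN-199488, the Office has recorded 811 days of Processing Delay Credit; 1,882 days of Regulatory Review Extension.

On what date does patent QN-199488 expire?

2038-07-22

Earliest priority filing: 8 March 2007.
Base term: 8 March 2007 + 24 years → 8 March 2031.
Processing Delay Credit: +811 days → 27 May 2033.
Regulatory Review Extension: +1882 days → 22 July 2038.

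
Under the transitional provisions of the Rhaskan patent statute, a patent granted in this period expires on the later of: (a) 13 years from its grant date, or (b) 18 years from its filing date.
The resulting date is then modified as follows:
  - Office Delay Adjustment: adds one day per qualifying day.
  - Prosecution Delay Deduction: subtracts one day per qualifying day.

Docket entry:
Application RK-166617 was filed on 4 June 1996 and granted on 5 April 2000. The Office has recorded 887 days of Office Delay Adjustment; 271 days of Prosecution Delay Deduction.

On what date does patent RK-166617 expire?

February 10, 2016

(a) grant + 13 years → 5 April 2013.
(b) filing + 18 years → 4 June 2014.
Later of the two: 4 June 2014.
Office Delay Adjustment: +887 days → 7 November 2016.
Prosecution Delay Deduction: −271 days → 10 February 2016.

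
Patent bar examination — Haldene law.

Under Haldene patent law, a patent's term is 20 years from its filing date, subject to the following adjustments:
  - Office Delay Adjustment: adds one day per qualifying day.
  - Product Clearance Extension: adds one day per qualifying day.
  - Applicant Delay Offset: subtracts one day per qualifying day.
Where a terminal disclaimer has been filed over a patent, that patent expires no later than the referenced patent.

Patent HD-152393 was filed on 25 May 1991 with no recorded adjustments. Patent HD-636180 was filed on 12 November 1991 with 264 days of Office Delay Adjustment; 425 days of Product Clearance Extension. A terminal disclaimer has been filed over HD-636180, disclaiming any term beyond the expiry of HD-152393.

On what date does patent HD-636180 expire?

Natural term of HD-636180:
  Base: filing + 20 years → 12 November 2011.
  Office Delay Adjustment: +264 days → 2 August 2012.
  Product Clearance Extension: +425 days → 1 October 2013.
Expiry of referenced patent HD-152393:
  Base: filing + 20 years → 25 May 2011.
Terminal disclaimer: HD-636180 expires on the earlier of 1 October 2013 and 25 May 2011.

2011-05-25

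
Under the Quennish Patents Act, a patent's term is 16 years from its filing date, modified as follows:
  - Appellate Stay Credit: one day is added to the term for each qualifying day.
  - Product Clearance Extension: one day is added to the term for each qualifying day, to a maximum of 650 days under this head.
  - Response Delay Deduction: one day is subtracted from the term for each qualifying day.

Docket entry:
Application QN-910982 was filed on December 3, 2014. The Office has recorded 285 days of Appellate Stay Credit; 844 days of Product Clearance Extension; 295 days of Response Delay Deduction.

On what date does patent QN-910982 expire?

September 3, 2032

Base term: filing date + 16 years → 3 December 2030.
Appellate Stay Credit: +285 days → 14 September 2031.
Product Clearance Extension: 844 days claimed exceeds the 650-day cap, so +650 days → 25 June 2033.
Response Delay Deduction: −295 days → 3 September 2032.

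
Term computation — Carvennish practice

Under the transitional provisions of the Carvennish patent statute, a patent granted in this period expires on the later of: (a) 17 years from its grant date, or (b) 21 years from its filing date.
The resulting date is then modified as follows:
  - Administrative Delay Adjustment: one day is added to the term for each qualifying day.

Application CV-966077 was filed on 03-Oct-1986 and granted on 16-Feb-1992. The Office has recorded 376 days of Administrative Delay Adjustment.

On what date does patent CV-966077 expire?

(a) grant + 17 years → 16 February 2009.
(b) filing + 21 years → 3 October 2007.
Later of the two: 16 February 2009.
Administrative Delay Adjustment: +376 days → 27 February 2010.

February 27, 2010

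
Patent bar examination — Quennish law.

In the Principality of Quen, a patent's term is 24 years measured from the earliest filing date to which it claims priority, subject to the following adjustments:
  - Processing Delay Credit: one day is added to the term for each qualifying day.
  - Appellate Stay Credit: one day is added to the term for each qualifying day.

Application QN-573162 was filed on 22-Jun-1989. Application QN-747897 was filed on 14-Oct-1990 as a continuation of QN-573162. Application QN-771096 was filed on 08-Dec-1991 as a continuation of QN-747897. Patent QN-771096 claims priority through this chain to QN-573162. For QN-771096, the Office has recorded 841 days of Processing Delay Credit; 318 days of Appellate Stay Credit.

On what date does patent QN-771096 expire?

2016-08-24

Earliest priority filing: 22 June 1989.
Base term: 22 June 1989 + 24 years → 22 June 2013.
Processing Delay Credit: +841 days → 11 October 2015.
Appellate Stay Credit: +318 days → 24 August 2016.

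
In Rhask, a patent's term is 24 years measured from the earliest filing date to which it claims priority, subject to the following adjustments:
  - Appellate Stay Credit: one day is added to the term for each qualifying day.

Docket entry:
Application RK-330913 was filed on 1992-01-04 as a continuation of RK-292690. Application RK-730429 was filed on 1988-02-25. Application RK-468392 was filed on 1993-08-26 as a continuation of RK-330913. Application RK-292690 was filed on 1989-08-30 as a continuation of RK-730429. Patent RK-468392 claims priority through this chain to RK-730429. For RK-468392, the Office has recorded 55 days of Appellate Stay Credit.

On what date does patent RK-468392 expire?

2012-04-20

Earliest priority filing: 25 February 1988.
Base term: 25 February 1988 + 24 years → 25 February 2012.
Appellate Stay Credit: +55 days → 20 April 2012.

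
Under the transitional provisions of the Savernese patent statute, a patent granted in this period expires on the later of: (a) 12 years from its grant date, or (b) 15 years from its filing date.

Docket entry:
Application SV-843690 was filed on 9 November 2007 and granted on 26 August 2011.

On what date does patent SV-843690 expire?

(a) grant + 12 years → 26 August 2023.
(b) filing + 15 years → 9 November 2022.
Later of the two: 26 August 2023.

2023-08-26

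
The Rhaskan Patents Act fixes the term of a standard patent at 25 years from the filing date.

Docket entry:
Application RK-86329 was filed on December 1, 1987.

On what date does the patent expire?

December 1, 2012

Filing date + 25 years → 1 December 2012.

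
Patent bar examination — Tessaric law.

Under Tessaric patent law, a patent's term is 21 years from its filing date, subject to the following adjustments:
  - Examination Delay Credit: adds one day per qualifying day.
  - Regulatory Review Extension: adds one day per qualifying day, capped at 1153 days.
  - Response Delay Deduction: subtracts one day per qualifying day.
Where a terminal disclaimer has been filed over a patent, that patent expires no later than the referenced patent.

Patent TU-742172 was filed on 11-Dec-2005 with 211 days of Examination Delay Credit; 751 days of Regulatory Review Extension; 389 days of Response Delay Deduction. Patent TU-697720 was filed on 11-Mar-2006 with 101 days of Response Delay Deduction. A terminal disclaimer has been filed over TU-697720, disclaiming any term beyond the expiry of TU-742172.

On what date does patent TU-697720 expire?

Natural term of TU-697720:
  Base: filing + 21 years → 11 March 2027.
  Response Delay Deduction: −101 days → 30 November 2026.
Expiry of referenced patent TU-742172:
  Base: filing + 21 years → 11 December 2026.
  Examination Delay Credit: +211 days → 10 July 2027.
  Regulatory Review Extension: 751 days (within the 1153-day cap) → +751 days → 30 July 2029.
  Response Delay Deduction: −389 days → 6 July 2028.
Terminal disclaimer: TU-697720 expires on the earlier of 30 November 2026 and 6 July 2028.

November 30, 2026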